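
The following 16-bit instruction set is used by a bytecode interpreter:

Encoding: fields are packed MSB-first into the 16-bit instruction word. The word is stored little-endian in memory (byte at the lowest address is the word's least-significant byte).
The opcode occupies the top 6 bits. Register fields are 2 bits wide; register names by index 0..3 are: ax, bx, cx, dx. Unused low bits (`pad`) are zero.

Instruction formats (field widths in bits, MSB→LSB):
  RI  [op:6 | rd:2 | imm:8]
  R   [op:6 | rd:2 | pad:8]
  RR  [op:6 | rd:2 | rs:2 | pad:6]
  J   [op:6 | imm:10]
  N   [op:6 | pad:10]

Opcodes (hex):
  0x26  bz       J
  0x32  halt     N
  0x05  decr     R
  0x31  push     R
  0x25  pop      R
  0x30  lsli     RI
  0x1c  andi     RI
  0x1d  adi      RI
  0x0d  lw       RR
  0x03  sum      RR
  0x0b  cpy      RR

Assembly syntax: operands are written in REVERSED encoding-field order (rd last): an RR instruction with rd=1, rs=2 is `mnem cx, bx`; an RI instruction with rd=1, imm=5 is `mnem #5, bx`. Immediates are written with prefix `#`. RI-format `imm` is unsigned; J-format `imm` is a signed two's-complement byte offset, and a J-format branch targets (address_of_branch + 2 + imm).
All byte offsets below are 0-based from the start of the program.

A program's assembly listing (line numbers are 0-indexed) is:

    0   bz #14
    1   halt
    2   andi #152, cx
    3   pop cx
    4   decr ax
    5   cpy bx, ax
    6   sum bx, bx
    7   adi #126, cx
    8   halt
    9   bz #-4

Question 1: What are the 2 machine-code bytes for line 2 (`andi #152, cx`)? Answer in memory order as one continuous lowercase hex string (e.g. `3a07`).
L2: andi op=0x1c:6|rd=2:2|imm=152:8 ⇒ 0x7298 ⇒ little 98 72

9872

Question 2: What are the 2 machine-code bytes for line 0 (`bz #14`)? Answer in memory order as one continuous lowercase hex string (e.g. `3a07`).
0e98

0. bz fields op=0x26:6|imm=14:10 → word 980eh → 0e 98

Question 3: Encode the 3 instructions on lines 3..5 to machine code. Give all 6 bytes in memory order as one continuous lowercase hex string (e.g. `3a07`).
00960014402c

L3: pop op=0x25:6|rd=2:2|pad=0:8 ⇒ 0x9600 ⇒ little 00 96
L4: decr op=0x5:6|rd=0:2|pad=0:8 ⇒ 0x1400 ⇒ little 00 14
L5: cpy op=0xb:6|rd=0:2|rs=1:2|pad=0:6 ⇒ 0x2c40 ⇒ little 40 2c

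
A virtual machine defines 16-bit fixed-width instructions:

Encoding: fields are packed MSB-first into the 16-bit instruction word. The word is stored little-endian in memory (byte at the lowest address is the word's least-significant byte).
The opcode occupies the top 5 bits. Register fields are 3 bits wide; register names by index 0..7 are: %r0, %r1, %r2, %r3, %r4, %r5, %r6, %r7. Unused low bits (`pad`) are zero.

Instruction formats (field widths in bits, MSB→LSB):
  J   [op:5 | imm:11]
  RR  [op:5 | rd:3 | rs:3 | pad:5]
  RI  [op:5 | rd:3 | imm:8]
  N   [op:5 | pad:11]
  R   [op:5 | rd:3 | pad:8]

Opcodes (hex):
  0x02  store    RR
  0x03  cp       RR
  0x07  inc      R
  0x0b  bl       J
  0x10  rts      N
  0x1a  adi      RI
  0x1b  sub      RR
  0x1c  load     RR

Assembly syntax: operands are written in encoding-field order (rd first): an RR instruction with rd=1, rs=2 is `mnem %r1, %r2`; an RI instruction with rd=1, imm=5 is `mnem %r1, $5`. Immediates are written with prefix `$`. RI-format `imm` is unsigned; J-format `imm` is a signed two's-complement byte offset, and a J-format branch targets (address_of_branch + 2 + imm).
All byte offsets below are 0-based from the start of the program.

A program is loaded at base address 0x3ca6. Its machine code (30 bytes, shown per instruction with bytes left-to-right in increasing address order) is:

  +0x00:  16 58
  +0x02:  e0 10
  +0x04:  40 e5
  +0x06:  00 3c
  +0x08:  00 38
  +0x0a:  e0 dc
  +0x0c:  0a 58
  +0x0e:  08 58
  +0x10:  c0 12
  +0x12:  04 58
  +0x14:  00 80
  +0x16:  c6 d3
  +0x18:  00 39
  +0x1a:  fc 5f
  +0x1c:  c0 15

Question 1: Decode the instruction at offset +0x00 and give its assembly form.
@+00  little-endian(16 58) = 0x5816
  opcode bits[15:11]=0xb: bl/J
  [10:0] imm=22 = $22

bl $22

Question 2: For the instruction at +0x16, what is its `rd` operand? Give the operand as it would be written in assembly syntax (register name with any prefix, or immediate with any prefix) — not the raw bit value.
%r3

off 0x16: read c6 d3 as little → 0xd3c6
  top 5b → 0x1a → adi [RI]
  rd: (w>>8)&0x7=0x3 → %r3
  imm: (w>>0)&0xff=0xc6 → $198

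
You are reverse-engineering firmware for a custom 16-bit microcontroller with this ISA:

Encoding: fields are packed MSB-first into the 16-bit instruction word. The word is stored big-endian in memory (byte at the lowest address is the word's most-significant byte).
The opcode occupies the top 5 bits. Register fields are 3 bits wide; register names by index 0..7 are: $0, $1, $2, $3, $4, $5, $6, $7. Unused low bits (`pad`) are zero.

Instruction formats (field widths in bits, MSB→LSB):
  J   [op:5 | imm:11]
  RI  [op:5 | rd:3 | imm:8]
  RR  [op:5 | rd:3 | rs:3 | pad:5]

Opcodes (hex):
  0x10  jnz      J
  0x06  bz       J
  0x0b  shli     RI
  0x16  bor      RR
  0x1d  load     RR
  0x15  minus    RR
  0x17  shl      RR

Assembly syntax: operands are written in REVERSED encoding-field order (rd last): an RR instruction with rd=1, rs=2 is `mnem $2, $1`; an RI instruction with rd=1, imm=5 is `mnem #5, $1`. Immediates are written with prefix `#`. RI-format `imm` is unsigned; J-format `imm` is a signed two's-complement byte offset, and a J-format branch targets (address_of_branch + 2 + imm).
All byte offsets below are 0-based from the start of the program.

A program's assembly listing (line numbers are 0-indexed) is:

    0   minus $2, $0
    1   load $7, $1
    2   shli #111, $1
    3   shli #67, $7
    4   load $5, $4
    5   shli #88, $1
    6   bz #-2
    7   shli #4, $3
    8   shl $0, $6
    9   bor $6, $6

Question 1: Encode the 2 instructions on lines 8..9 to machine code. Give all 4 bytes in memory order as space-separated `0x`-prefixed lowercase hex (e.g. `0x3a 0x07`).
L8: shl op=0x17:5|rd=6:3|rs=0:3|pad=0:5 ⇒ 0xbe00 ⇒ big be 00
L9: bor op=0x16:5|rd=6:3|rs=6:3|pad=0:5 ⇒ 0xb6c0 ⇒ big b6 c0

0xbe 0x00 0xb6 0xc0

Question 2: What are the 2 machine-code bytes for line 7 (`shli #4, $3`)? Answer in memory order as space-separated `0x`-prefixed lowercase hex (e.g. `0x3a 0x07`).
7. shli fields op=0xb:5|rd=3:3|imm=4:8 → word 5b04h → 5b 04

0x5b 0x04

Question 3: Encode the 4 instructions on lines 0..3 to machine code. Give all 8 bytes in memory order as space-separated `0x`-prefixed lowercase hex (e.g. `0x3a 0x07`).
line 0 (minus): pack op=0x15:5|rd=0:3|rs=2:3|pad=0:5 = 0xa840; big→ a8 40
line 1 (load): pack op=0x1d:5|rd=1:3|rs=7:3|pad=0:5 = 0xe9e0; big→ e9 e0
line 2 (shli): pack op=0xb:5|rd=1:3|imm=111:8 = 0x596f; big→ 59 6f
line 3 (shli): pack op=0xb:5|rd=7:3|imm=67:8 = 0x5f43; big→ 5f 43

0xa8 0x40 0xe9 0xe0 0x59 0x6f 0x5f 0x43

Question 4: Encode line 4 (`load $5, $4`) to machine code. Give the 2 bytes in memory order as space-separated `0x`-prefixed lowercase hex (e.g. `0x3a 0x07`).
0xec 0xa0

4. load fields op=0x1d:5|rd=4:3|rs=5:3|pad=0:5 → word eca0h → ec a0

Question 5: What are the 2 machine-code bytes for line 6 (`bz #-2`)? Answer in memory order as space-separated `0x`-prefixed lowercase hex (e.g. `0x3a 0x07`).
L6: bz op=0x6:5|imm=-2:11 ⇒ 0x37fe ⇒ big 37 fe

0x37 0xfe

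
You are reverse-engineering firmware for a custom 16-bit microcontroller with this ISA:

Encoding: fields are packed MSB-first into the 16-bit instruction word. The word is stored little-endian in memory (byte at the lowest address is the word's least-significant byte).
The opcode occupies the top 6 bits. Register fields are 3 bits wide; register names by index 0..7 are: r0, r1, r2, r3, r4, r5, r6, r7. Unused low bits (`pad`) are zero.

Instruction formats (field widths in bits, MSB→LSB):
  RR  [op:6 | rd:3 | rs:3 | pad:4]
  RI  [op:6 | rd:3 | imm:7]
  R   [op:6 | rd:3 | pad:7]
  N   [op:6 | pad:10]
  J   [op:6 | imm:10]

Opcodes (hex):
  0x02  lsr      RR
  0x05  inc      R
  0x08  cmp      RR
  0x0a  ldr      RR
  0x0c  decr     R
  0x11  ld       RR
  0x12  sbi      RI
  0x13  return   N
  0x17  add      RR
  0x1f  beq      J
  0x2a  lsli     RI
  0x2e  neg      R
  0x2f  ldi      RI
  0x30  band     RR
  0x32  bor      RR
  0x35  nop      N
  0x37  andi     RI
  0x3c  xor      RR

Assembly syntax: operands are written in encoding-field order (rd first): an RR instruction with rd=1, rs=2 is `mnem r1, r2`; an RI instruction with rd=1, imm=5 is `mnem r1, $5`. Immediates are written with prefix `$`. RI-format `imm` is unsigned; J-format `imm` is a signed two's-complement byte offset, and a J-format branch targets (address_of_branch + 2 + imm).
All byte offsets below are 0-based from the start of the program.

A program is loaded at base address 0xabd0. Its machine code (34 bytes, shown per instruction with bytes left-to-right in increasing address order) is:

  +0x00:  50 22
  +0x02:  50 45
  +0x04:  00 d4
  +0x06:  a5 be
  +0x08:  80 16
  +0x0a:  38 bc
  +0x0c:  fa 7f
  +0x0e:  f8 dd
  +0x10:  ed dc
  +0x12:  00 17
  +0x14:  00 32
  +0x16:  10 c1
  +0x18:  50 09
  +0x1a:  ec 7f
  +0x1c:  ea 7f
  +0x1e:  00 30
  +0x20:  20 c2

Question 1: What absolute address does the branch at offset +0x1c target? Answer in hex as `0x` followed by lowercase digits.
off 0x1c: read ea 7f as little → 0x7fea
  top 6b → 0x1f → beq [J]
  imm: (w>>0)&0x3ff=0x3ea (s10→-22) → $-22
  target = base 0xabd0 + off 0x1c + 2 + imm -22 = 0xabd8

0xabd8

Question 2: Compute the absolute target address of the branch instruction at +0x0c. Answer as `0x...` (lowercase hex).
@+0c  little-endian(fa 7f) = 0x7ffa
  opcode bits[15:10]=0x1f: beq/J
  imm@[9:0]=0x3fa (s10→-6) ⇒ $-6
  target = base 0xabd0 + off 0x0c + 2 + imm -6 = 0xabd8

0xabd8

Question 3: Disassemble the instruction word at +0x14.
+0x14: 00 32 ⇒ word 0x3200 (little)
  top 6b → 0xc → decr [R]
  [9:7] rd=4 = r4

decr r4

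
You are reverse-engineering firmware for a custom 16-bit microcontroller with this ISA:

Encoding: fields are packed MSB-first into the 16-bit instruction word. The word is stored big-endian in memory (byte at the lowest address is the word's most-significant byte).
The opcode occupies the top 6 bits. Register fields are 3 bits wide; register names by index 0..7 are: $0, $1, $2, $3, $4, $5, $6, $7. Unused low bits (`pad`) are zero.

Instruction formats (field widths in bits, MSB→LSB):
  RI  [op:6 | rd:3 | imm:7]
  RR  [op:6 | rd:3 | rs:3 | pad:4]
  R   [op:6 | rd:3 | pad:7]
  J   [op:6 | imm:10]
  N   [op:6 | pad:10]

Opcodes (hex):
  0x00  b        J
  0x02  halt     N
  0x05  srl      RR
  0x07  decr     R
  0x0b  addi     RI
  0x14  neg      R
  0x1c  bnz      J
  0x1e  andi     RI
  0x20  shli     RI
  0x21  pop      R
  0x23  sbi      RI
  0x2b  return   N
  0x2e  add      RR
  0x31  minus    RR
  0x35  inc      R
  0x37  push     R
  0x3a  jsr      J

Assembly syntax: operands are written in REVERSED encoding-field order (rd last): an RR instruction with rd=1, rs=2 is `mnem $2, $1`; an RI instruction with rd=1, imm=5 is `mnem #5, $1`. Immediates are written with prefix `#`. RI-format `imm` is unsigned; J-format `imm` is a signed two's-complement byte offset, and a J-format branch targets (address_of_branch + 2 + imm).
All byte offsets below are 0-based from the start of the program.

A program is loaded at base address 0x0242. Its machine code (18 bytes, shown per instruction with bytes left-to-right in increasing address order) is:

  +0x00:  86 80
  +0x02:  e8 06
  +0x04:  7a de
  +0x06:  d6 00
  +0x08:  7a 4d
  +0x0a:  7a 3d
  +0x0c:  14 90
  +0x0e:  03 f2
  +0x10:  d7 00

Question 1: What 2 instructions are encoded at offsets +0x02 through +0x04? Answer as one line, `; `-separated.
jsr #6; andi #94, $5

[02] e8 06 → 0xe806
  top 6b → 0x3a → jsr [J]
  imm@[9:0]=0x6 ⇒ #6
[04] 7a de → 0x7ade
  top 6b → 0x1e → andi [RI]
  rd@[9:7]=0x5 ⇒ $5
  imm@[6:0]=0x5e ⇒ #94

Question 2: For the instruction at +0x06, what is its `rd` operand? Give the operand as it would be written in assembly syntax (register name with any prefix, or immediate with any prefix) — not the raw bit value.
$4

off 0x06: read d6 00 as big → 0xd600
  top 6b → 0x35 → inc [R]
  [9:7] rd=4 = $4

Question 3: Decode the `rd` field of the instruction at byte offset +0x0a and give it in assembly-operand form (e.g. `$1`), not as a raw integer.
$4

@+0a  big-endian(7a 3d) = 0x7a3d
  top 6b → 0x1e → andi [RI]
  rd: (w>>7)&0x7=0x4 → $4
  imm: (w>>0)&0x7f=0x3d → #61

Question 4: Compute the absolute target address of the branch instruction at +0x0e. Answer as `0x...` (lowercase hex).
+0x0e: 03 f2 ⇒ word 0x03f2 (big)
  opcode bits[15:10]=0x0: b/J
  imm: (w>>0)&0x3ff=0x3f2 (s10→-14) → #-14
  target = base 0x0242 + off 0x0e + 2 + imm -14 = 0x0244

0x0244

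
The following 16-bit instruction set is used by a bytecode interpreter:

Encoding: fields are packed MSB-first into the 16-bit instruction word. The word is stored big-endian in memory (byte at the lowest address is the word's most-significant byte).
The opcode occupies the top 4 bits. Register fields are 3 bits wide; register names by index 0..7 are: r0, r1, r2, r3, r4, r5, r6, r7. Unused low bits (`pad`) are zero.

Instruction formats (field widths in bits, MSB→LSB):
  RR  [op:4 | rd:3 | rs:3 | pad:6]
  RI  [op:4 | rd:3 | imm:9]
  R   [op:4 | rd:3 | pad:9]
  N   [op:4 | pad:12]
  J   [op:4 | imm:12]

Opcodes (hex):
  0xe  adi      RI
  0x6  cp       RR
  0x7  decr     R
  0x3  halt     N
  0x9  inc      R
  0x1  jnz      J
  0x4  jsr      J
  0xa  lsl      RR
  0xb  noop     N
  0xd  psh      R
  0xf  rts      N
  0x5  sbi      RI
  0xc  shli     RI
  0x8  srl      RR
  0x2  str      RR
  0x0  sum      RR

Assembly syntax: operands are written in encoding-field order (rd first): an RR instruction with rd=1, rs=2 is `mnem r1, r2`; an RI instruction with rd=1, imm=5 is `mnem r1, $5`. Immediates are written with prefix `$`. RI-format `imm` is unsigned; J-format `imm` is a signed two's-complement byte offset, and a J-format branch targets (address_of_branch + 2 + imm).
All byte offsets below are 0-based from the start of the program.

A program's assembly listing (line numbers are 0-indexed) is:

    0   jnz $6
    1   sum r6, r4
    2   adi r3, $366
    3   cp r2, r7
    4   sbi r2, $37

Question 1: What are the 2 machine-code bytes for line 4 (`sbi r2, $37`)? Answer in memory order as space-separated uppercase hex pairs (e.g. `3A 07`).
54 25

4. sbi fields op=0x5:4|rd=2:3|imm=37:9 → word 5425h → 54 25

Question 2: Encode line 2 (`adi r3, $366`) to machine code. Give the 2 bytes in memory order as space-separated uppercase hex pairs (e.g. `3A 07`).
line 2 (adi): pack op=0xe:4|rd=3:3|imm=366:9 = 0xe76e; big→ e7 6e

E7 6E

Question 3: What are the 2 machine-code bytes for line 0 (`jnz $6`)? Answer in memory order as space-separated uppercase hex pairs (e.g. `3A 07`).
10 06

0. jnz fields op=0x1:4|imm=6:12 → word 1006h → 10 06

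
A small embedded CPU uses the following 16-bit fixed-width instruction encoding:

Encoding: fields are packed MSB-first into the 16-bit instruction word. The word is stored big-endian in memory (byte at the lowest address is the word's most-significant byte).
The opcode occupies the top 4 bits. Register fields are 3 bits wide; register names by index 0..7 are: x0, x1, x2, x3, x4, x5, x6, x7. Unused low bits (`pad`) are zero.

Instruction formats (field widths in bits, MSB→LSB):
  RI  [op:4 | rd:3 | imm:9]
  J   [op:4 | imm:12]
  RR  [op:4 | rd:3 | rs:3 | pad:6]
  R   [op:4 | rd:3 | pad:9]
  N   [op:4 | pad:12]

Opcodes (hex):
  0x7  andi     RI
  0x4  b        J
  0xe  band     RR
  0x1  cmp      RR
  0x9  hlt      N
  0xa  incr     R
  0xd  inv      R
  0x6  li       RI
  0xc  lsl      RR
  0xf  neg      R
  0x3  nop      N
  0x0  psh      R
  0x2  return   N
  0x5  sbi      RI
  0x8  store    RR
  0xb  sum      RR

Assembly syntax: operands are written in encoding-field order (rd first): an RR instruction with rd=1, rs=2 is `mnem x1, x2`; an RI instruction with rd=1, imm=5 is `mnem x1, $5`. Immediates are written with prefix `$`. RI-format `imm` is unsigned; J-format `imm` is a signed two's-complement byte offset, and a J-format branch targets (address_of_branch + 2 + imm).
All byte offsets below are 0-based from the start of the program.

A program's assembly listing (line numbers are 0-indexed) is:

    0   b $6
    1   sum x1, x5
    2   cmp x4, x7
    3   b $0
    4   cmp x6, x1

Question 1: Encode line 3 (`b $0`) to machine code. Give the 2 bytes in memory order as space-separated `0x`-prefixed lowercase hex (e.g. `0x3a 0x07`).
0x40 0x00

L3: b op=0x4:4|imm=0:12 ⇒ 0x4000 ⇒ big 40 00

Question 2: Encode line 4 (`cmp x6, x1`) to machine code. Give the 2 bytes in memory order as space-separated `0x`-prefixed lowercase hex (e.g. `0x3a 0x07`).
0x1c 0x40

line 4 (cmp): pack op=0x1:4|rd=6:3|rs=1:3|pad=0:6 = 0x1c40; big→ 1c 40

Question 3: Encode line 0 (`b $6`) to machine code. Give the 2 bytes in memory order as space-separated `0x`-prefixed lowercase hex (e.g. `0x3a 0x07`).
0x40 0x06

0. b fields op=0x4:4|imm=6:12 → word 4006h → 40 06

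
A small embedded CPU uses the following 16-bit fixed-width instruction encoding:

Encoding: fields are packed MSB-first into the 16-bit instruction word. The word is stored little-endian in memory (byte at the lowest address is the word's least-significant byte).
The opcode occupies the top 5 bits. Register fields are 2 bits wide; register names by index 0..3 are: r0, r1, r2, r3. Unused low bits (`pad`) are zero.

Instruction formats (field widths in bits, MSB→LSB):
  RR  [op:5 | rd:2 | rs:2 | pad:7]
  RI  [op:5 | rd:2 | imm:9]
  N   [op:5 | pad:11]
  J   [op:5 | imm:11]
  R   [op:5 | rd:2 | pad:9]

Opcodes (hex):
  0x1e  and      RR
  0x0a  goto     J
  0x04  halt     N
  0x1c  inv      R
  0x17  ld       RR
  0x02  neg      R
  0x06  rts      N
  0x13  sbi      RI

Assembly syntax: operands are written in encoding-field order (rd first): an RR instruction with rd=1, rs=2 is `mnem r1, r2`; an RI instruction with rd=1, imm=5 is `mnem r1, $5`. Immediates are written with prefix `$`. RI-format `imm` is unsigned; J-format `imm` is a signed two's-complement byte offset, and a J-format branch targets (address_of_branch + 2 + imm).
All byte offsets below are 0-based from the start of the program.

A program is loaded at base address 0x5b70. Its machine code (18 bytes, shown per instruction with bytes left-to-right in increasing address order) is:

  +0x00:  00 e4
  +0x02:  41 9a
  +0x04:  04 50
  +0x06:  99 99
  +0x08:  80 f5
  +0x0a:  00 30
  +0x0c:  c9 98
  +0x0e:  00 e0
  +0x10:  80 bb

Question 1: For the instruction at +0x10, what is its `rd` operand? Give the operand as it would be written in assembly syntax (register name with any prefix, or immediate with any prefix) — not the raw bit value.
@+10  little-endian(80 bb) = 0xbb80
  top 5b → 0x17 → ld [RR]
  [10:9] rd=1 = r1
  [8:7] rs=3 = r3

r1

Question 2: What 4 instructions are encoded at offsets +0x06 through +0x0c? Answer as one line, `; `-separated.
@+06  little-endian(99 99) = 0x9999
  top 5b → 0x13 → sbi [RI]
  [10:9] rd=0 = r0
  [8:0] imm=409 = $409
@+08  little-endian(80 f5) = 0xf580
  top 5b → 0x1e → and [RR]
  [10:9] rd=2 = r2
  [8:7] rs=3 = r3
@+0a  little-endian(00 30) = 0x3000
  top 5b → 0x6 → rts [N]
@+0c  little-endian(c9 98) = 0x98c9
  top 5b → 0x13 → sbi [RI]
  [10:9] rd=0 = r0
  [8:0] imm=201 = $201

sbi r0, $409; and r2, r3; rts; sbi r0, $201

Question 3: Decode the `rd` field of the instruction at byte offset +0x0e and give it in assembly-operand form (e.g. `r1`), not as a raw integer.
r0

@+0e  little-endian(00 e0) = 0xe000
  opcode bits[15:11]=0x1c: inv/R
  [10:9] rd=0 = r0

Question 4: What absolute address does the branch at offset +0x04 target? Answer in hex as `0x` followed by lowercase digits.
0x5b7a

+0x04: 04 50 ⇒ word 0x5004 (little)
  top 5b → 0xa → goto [J]
  [10:0] imm=4 = $4
  target = base 0x5b70 + off 0x04 + 2 + imm 4 = 0x5b7a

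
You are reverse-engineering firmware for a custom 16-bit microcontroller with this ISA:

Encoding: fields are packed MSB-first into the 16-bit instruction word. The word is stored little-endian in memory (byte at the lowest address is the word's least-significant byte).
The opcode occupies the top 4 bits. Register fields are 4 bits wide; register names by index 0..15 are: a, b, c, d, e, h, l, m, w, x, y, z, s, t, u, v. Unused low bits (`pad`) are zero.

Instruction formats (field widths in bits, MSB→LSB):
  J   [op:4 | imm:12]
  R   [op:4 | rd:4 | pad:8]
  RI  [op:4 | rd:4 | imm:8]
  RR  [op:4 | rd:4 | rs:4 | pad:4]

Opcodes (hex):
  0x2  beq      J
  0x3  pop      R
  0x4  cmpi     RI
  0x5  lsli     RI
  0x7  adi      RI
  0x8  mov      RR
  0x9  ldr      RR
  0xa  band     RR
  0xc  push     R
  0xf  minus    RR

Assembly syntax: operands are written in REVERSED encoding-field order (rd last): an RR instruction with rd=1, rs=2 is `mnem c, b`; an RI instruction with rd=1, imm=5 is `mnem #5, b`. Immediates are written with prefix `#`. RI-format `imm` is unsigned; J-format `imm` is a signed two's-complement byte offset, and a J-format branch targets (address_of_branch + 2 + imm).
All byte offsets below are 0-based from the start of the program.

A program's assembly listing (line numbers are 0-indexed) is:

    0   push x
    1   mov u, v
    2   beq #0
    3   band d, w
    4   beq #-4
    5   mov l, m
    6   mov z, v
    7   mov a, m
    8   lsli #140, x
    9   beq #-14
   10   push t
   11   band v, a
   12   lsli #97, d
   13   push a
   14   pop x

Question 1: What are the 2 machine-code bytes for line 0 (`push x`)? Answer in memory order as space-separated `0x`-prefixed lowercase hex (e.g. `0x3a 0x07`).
0. push fields op=0xc:4|rd=9:4|pad=0:8 → word c900h → 00 c9

0x00 0xc9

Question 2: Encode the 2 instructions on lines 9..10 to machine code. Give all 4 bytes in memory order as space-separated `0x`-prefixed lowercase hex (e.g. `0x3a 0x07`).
L9: beq op=0x2:4|imm=-14:12 ⇒ 0x2ff2 ⇒ little f2 2f
L10: push op=0xc:4|rd=13:4|pad=0:8 ⇒ 0xcd00 ⇒ little 00 cd

0xf2 0x2f 0x00 0xcd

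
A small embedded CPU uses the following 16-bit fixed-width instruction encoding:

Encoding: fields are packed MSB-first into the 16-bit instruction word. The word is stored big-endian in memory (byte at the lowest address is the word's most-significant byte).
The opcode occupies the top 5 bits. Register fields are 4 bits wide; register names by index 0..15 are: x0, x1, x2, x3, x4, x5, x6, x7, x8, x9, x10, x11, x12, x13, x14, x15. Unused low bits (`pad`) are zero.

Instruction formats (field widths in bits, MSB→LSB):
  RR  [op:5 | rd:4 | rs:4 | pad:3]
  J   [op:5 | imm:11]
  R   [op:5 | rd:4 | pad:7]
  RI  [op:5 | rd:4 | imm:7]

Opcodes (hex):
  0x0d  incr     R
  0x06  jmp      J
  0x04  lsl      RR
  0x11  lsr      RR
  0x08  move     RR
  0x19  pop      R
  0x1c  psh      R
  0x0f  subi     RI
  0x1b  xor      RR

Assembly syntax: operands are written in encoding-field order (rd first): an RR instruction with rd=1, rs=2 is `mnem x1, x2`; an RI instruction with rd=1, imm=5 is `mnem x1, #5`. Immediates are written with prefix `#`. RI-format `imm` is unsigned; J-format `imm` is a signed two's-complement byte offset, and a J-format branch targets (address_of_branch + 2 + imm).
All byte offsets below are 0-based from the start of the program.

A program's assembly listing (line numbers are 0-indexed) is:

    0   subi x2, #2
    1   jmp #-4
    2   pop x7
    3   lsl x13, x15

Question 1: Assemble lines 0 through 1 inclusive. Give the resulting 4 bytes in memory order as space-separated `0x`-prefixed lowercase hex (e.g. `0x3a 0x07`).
0x79 0x02 0x37 0xfc

L0: subi op=0xf:5|rd=2:4|imm=2:7 ⇒ 0x7902 ⇒ big 79 02
L1: jmp op=0x6:5|imm=-4:11 ⇒ 0x37fc ⇒ big 37 fc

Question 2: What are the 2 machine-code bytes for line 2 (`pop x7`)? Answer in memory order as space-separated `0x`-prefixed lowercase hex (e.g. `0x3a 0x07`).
0xcb 0x80

line 2 (pop): pack op=0x19:5|rd=7:4|pad=0:7 = 0xcb80; big→ cb 80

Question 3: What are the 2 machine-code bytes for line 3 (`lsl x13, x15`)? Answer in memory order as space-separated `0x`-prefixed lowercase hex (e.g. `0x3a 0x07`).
line 3 (lsl): pack op=0x4:5|rd=13:4|rs=15:4|pad=0:3 = 0x26f8; big→ 26 f8

0x26 0xf8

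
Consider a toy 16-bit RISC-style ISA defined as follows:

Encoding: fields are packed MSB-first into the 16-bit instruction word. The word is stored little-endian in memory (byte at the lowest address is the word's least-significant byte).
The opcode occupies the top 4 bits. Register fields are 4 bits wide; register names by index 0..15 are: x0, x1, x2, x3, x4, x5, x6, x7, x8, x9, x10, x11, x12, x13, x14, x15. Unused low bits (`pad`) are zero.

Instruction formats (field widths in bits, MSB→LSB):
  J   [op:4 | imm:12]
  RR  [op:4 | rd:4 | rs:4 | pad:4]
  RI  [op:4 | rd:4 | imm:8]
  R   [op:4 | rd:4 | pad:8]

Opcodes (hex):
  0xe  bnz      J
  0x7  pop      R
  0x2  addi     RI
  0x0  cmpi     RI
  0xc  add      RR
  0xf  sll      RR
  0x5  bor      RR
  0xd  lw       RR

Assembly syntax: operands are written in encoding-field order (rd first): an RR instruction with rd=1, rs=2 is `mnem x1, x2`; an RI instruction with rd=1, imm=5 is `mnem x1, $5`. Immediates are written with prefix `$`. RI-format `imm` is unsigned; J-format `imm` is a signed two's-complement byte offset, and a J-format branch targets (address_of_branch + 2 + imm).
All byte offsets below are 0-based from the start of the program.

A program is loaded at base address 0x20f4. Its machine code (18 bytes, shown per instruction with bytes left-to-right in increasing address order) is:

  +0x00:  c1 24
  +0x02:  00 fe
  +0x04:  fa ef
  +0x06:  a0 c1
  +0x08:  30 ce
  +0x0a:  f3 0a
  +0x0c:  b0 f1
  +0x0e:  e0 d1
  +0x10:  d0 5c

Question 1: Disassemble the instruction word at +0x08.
off 0x08: read 30 ce as little → 0xce30
  op=0xce30>>12=0xc ⇒ add (RR)
  rd@[11:8]=0xe ⇒ x14
  rs@[7:4]=0x3 ⇒ x3

add x14, x3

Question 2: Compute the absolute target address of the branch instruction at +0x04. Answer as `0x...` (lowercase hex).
0x20f4

off 0x04: read fa ef as little → 0xeffa
  top 4b → 0xe → bnz [J]
  imm: (w>>0)&0xfff=0xffa (s12→-6) → $-6
  target = base 0x20f4 + off 0x04 + 2 + imm -6 = 0x20f4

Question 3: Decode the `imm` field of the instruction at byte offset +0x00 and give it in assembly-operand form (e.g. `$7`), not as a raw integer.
$193

@+00  little-endian(c1 24) = 0x24c1
  opcode bits[15:12]=0x2: addi/RI
  [11:8] rd=4 = x4
  [7:0] imm=193 = $193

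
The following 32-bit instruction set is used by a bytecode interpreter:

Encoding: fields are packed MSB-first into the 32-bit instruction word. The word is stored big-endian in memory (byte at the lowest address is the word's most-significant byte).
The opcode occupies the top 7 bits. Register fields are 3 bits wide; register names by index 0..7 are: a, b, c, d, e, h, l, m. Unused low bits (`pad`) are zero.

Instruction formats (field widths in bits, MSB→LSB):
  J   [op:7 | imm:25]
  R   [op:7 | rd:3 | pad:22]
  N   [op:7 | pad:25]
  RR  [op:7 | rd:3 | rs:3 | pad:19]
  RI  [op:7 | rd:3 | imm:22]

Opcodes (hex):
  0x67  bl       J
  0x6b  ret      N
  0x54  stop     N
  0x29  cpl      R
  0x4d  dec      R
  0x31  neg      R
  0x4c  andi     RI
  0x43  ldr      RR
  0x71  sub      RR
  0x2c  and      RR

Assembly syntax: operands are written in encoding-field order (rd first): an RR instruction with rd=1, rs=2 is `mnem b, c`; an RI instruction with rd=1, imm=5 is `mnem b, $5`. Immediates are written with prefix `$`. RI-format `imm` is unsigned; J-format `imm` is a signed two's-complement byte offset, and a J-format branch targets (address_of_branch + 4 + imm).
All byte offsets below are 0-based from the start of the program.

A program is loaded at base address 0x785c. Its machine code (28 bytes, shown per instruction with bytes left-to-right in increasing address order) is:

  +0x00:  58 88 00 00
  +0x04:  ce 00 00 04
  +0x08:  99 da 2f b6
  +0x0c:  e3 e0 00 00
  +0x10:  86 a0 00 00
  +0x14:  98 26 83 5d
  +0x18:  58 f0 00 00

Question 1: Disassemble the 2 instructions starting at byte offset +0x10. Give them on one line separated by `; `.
ldr c, e; andi a, $2523997

[10] 86 a0 00 00 → 0x86a00000
  top 7b → 0x43 → ldr [RR]
  [24:22] rd=2 = c
  [21:19] rs=4 = e
[14] 98 26 83 5d → 0x9826835d
  top 7b → 0x4c → andi [RI]
  [24:22] rd=0 = a
  [21:0] imm=2523997 = $2523997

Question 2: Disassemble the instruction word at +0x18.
and d, l

[18] 58 f0 00 00 → 0x58f00000
  top 7b → 0x2c → and [RR]
  rd@[24:22]=0x3 ⇒ d
  rs@[21:19]=0x6 ⇒ l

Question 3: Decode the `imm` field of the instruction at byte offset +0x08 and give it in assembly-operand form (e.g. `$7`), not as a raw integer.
$1716150

@+08  big-endian(99 da 2f b6) = 0x99da2fb6
  top 7b → 0x4c → andi [RI]
  rd@[24:22]=0x7 ⇒ m
  imm@[21:0]=0x1a2fb6 ⇒ $1716150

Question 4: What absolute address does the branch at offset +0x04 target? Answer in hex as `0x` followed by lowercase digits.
[04] ce 00 00 04 → 0xce000004
  op=0xce000004>>25=0x67 ⇒ bl (J)
  [24:0] imm=4 = $4
  target = base 0x785c + off 0x04 + 4 + imm 4 = 0x7868

0x7868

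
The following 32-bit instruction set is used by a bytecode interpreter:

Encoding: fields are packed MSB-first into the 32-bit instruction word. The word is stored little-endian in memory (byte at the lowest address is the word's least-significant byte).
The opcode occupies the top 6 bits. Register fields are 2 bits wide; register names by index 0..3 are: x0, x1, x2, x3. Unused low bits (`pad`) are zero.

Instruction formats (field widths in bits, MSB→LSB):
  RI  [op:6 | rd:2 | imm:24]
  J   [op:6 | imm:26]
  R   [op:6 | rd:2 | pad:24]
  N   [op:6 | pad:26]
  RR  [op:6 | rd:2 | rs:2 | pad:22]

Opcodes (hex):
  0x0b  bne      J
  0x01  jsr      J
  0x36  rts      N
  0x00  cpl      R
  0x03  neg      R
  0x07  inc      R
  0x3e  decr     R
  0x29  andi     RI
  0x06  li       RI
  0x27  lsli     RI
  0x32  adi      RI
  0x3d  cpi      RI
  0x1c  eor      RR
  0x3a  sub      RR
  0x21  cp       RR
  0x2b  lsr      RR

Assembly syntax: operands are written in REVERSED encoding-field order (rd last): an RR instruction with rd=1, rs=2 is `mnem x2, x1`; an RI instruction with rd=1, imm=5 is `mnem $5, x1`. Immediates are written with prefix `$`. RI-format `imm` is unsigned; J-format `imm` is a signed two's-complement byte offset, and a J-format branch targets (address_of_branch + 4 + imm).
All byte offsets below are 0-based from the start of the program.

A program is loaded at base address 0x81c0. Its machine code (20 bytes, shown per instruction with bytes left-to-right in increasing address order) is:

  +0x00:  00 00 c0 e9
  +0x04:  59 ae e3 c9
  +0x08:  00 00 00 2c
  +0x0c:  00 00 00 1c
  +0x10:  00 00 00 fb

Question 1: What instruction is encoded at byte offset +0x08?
+0x08: 00 00 00 2c ⇒ word 0x2c000000 (little)
  opcode bits[31:26]=0xb: bne/J
  imm@[25:0]=0x0 ⇒ $0

bne $0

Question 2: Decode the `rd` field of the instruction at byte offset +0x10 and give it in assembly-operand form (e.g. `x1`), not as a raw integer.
@+10  little-endian(00 00 00 fb) = 0xfb000000
  top 6b → 0x3e → decr [R]
  [25:24] rd=3 = x3

x3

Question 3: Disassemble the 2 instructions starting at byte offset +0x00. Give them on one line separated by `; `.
sub x3, x1; adi $14921305, x1

[00] 00 00 c0 e9 → 0xe9c00000
  top 6b → 0x3a → sub [RR]
  [25:24] rd=1 = x1
  [23:22] rs=3 = x3
[04] 59 ae e3 c9 → 0xc9e3ae59
  top 6b → 0x32 → adi [RI]
  [25:24] rd=1 = x1
  [23:0] imm=14921305 = $14921305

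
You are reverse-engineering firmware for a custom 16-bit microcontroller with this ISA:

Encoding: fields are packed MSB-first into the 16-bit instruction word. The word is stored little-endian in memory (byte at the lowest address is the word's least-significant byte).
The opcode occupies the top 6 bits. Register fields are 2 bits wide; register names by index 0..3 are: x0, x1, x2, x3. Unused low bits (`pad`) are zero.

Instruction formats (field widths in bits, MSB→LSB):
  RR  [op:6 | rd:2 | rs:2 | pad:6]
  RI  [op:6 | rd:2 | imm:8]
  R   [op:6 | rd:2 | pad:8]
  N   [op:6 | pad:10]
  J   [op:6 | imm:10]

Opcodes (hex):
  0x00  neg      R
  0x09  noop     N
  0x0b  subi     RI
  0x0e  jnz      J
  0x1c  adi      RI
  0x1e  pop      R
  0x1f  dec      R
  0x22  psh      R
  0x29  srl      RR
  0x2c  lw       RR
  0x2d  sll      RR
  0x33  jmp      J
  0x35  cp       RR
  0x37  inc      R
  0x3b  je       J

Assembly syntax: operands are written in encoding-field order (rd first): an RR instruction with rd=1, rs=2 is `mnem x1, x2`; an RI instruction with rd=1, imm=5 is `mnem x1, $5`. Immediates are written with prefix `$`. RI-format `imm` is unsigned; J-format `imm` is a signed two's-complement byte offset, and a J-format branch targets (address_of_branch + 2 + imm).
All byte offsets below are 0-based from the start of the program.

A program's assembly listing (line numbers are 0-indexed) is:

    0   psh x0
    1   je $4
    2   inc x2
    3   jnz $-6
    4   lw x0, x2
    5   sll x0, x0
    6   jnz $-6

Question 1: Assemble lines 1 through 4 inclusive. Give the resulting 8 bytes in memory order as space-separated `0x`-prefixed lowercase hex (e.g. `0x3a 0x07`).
1. je fields op=0x3b:6|imm=4:10 → word ec04h → 04 ec
2. inc fields op=0x37:6|rd=2:2|pad=0:8 → word de00h → 00 de
3. jnz fields op=0xe:6|imm=-6:10 → word 3bfah → fa 3b
4. lw fields op=0x2c:6|rd=0:2|rs=2:2|pad=0:6 → word b080h → 80 b0

0x04 0xec 0x00 0xde 0xfa 0x3b 0x80 0xb0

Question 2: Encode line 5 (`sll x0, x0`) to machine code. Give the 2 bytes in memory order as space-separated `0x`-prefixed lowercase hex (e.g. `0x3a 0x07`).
0x00 0xb4

5. sll fields op=0x2d:6|rd=0:2|rs=0:2|pad=0:6 → word b400h → 00 b4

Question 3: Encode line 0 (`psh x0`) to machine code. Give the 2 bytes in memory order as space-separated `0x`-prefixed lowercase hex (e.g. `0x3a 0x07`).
0x00 0x88

0. psh fields op=0x22:6|rd=0:2|pad=0:8 → word 8800h → 00 88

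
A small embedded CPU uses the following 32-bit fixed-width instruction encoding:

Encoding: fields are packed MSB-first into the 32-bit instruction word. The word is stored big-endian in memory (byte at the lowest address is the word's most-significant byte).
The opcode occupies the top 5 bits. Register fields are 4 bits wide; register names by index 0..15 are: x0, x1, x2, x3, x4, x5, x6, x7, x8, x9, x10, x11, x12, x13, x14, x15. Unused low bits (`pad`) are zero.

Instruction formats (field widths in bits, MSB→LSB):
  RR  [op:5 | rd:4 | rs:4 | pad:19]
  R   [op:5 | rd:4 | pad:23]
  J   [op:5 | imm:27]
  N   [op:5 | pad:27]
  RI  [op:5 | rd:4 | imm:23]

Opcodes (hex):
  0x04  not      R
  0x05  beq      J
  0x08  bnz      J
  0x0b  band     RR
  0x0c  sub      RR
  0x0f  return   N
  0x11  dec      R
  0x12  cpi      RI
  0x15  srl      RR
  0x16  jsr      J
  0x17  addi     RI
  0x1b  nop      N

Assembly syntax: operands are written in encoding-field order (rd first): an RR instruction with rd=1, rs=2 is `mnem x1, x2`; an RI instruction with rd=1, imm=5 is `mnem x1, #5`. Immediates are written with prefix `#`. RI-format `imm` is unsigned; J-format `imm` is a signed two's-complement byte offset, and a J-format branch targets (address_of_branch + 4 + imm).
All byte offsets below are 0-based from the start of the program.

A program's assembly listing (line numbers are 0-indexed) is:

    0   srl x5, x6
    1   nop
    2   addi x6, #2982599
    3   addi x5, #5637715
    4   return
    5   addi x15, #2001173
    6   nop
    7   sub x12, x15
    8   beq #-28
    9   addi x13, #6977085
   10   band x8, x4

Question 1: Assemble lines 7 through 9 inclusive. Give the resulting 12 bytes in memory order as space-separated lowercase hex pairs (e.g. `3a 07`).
L7: sub op=0xc:5|rd=12:4|rs=15:4|pad=0:19 ⇒ 0x66780000 ⇒ big 66 78 00 00
L8: beq op=0x5:5|imm=-28:27 ⇒ 0x2fffffe4 ⇒ big 2f ff ff e4
L9: addi op=0x17:5|rd=13:4|imm=6977085:23 ⇒ 0xbeea763d ⇒ big be ea 76 3d

66 78 00 00 2f ff ff e4 be ea 76 3d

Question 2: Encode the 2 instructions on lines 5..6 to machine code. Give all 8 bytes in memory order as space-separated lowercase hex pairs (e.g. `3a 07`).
L5: addi op=0x17:5|rd=15:4|imm=2001173:23 ⇒ 0xbf9e8915 ⇒ big bf 9e 89 15
L6: nop op=0x1b:5|pad=0:27 ⇒ 0xd8000000 ⇒ big d8 00 00 00

bf 9e 89 15 d8 00 00 00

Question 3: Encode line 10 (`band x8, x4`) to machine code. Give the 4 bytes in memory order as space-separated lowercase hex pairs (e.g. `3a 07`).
5c 20 00 00

L10: band op=0xb:5|rd=8:4|rs=4:4|pad=0:19 ⇒ 0x5c200000 ⇒ big 5c 20 00 00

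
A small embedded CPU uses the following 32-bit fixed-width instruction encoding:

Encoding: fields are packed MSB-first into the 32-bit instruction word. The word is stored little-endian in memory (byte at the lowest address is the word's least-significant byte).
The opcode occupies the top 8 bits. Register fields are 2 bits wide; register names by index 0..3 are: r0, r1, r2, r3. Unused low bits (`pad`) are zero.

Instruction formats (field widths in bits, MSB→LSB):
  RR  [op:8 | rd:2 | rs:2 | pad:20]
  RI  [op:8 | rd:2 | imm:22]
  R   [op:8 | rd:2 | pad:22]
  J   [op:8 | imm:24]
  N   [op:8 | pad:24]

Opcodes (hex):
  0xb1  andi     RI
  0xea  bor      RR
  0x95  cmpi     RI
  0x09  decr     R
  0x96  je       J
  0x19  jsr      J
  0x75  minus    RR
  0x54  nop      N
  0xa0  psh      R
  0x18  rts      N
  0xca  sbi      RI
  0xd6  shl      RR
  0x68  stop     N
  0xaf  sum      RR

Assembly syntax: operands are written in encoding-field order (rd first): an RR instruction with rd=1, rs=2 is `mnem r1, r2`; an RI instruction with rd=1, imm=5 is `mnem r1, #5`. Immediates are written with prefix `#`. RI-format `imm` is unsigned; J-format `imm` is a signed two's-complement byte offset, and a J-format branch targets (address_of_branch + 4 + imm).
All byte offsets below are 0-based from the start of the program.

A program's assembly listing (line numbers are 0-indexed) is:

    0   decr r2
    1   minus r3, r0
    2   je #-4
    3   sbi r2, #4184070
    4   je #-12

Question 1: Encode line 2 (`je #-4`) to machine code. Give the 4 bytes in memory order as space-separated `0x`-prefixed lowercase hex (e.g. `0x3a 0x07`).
0xfc 0xff 0xff 0x96

L2: je op=0x96:8|imm=-4:24 ⇒ 0x96fffffc ⇒ little fc ff ff 96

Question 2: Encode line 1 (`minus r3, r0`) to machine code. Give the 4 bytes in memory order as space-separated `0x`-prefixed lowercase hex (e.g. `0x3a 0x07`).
L1: minus op=0x75:8|rd=3:2|rs=0:2|pad=0:20 ⇒ 0x75c00000 ⇒ little 00 00 c0 75

0x00 0x00 0xc0 0x75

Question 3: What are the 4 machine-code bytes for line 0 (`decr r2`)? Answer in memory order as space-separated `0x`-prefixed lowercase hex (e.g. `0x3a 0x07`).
0. decr fields op=0x9:8|rd=2:2|pad=0:22 → word 09800000h → 00 00 80 09

0x00 0x00 0x80 0x09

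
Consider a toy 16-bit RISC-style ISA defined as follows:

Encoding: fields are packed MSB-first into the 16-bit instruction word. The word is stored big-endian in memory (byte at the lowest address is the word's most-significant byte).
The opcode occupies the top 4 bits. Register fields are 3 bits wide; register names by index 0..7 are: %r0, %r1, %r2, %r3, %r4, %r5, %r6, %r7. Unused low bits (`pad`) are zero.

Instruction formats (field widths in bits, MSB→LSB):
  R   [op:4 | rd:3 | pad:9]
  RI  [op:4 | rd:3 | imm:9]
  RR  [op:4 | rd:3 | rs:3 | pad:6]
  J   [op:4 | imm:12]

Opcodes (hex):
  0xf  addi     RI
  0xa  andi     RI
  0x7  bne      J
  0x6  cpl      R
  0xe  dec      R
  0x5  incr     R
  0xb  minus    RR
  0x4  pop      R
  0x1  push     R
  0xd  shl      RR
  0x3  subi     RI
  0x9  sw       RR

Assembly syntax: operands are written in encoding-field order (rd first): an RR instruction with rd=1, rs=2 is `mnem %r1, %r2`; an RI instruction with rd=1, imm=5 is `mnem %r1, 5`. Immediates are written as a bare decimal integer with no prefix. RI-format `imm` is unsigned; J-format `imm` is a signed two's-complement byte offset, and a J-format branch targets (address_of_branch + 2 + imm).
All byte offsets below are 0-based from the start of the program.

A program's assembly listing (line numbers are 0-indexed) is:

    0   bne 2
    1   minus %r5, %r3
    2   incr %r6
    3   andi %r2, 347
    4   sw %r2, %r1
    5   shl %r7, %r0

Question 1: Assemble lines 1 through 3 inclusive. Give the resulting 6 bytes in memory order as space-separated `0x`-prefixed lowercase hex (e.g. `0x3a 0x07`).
0xba 0xc0 0x5c 0x00 0xa5 0x5b

line 1 (minus): pack op=0xb:4|rd=5:3|rs=3:3|pad=0:6 = 0xbac0; big→ ba c0
line 2 (incr): pack op=0x5:4|rd=6:3|pad=0:9 = 0x5c00; big→ 5c 00
line 3 (andi): pack op=0xa:4|rd=2:3|imm=347:9 = 0xa55b; big→ a5 5b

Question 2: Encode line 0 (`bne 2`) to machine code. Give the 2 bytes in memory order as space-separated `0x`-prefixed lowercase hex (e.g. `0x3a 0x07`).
L0: bne op=0x7:4|imm=2:12 ⇒ 0x7002 ⇒ big 70 02

0x70 0x02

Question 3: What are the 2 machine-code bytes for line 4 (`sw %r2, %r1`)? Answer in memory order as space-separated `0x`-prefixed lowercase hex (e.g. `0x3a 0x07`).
0x94 0x40

line 4 (sw): pack op=0x9:4|rd=2:3|rs=1:3|pad=0:6 = 0x9440; big→ 94 40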